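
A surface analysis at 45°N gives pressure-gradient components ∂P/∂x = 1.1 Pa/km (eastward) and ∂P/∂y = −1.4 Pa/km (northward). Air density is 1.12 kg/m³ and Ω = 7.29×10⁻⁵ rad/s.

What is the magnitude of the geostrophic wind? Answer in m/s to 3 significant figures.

15.4 m/s

Coriolis parameter at 45°N:
f = 2Ω sin φ = 2 × 7.29×10⁻⁵ × sin 45° = 1.03×10⁻⁴ s⁻¹
Component geostrophic relations (x east, y north):
u_g = −(1/(fρ)) ∂P/∂y,  v_g = (1/(fρ)) ∂P/∂x
u_g = −(−1.4×10⁻³)/(1.03×10⁻⁴ × 1.12) = 12.1 m/s;  v_g = (1.1×10⁻³)/(1.03×10⁻⁴ × 1.12) = 9.53 m/s
|V_g| = √(u_g² + v_g²) = 15.4 m/s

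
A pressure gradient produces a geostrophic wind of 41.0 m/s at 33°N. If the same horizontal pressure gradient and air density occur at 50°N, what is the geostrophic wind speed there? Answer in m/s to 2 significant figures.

With the same pressure gradient and density, V_g ∝ 1/f ∝ 1/sin φ.
V₂ = V₁ · sin φ₁ / sin φ₂ = 41.0 × sin 33° / sin 50°
V₂ = 41.0 × 0.5446/0.7660 = 29 m/s

29 m/s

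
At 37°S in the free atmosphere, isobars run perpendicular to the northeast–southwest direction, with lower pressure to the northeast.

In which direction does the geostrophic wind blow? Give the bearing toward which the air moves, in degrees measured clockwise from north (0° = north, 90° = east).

The pressure-gradient force points toward the northeast (bearing 045°).
Geostrophic balance: in the Southern Hemisphere the Coriolis force deflects motion to the left, so the geostrophic wind blows 90° to the left of the pressure-gradient force (low pressure on the right).
Rotating 045° by 90° counterclockwise gives 315° — the wind blows toward the northwest.

315°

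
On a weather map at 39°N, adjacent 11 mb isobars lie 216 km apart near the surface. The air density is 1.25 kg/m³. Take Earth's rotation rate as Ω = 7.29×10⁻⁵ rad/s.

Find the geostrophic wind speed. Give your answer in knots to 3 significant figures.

Coriolis parameter at 39°N:
f = 2Ω sin φ = 2 × 7.29×10⁻⁵ × sin 39° = 9.18×10⁻⁵ s⁻¹
Pressure gradient: |∂P/∂n| = 1100 Pa / 216000 m = 5.09×10⁻³ Pa/m
Geostrophic balance (pressure-gradient force = Coriolis force):
V_g = (1/(fρ)) |∂P/∂n| = 5.09×10⁻³ / (9.18×10⁻⁵ × 1.25) = 44.4 m/s
Converting: 44.4 m/s × 1.944 = 86.3 knots

86.3 knots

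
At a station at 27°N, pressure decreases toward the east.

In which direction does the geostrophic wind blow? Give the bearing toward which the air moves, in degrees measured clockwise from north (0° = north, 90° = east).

180°

The pressure-gradient force points toward the east (bearing 090°).
Geostrophic balance: in the Northern Hemisphere the Coriolis force deflects motion to the right, so the geostrophic wind blows 90° to the right of the pressure-gradient force (low pressure on the left).
Rotating 090° by 90° clockwise gives 180° — the wind blows toward the south.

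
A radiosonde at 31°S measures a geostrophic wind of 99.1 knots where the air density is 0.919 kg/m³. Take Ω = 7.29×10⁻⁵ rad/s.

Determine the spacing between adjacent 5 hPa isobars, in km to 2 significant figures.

140 km

Coriolis parameter at 31°S:
f = 2Ω sin φ = 2 × 7.29×10⁻⁵ × sin 31° = 7.51×10⁻⁵ s⁻¹
Wind speed in SI: 99.1 knots = 51.0 m/s
Geostrophic balance rearranged: |∂P/∂n| = f ρ V_g
|∂P/∂n| = 7.51×10⁻⁵ × 0.919 × 51.0 = 3.52×10⁻³ Pa/m
Isobar spacing: Δn = ΔP/|∂P/∂n| = 500 Pa / 3.52×10⁻³ Pa/m = 142117 m ≈ 140 km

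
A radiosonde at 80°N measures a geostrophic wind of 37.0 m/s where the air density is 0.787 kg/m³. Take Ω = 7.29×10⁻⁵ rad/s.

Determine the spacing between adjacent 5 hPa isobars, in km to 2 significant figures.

120 km

Coriolis parameter at 80°N:
f = 2Ω sin φ = 2 × 7.29×10⁻⁵ × sin 80° = 1.44×10⁻⁴ s⁻¹
Geostrophic balance rearranged: |∂P/∂n| = f ρ V_g
|∂P/∂n| = 1.44×10⁻⁴ × 0.787 × 37.0 = 4.18×10⁻³ Pa/m
Isobar spacing: Δn = ΔP/|∂P/∂n| = 500 Pa / 4.18×10⁻³ Pa/m = 119587 m ≈ 120 km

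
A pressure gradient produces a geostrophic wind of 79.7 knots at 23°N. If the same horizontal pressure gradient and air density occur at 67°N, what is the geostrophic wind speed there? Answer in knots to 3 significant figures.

33.8 knots

With the same pressure gradient and density, V_g ∝ 1/f ∝ 1/sin φ.
V₂ = V₁ · sin φ₁ / sin φ₂ = 79.7 × sin 23° / sin 67°
V₂ = 79.7 × 0.3907/0.9205 = 33.8 knots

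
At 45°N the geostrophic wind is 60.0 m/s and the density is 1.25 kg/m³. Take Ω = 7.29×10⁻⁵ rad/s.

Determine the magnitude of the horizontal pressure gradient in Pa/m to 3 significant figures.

Coriolis parameter at 45°N:
f = 2Ω sin φ = 2 × 7.29×10⁻⁵ × sin 45° = 1.03×10⁻⁴ s⁻¹
Geostrophic balance rearranged: |∂P/∂n| = f ρ V_g
|∂P/∂n| = 1.03×10⁻⁴ × 1.25 × 60.0 = 7.73×10⁻³ Pa/m

7.73×10⁻³ Pa/m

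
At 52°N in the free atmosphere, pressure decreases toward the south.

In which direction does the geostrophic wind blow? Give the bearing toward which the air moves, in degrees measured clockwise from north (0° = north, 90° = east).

270°

The pressure-gradient force points toward the south (bearing 180°).
Geostrophic balance: in the Northern Hemisphere the Coriolis force deflects motion to the right, so the geostrophic wind blows 90° to the right of the pressure-gradient force (low pressure on the left).
Rotating 180° by 90° clockwise gives 270° — the wind blows toward the west.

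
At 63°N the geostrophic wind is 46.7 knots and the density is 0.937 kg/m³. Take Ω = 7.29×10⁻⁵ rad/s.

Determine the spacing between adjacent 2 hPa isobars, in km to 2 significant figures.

Coriolis parameter at 63°N:
f = 2Ω sin φ = 2 × 7.29×10⁻⁵ × sin 63° = 1.30×10⁻⁴ s⁻¹
Wind speed in SI: 46.7 knots = 24.0 m/s
Geostrophic balance rearranged: |∂P/∂n| = f ρ V_g
|∂P/∂n| = 1.30×10⁻⁴ × 0.937 × 24.0 = 2.92×10⁻³ Pa/m
Isobar spacing: Δn = ΔP/|∂P/∂n| = 200 Pa / 2.92×10⁻³ Pa/m = 68391 m ≈ 68 km

68 km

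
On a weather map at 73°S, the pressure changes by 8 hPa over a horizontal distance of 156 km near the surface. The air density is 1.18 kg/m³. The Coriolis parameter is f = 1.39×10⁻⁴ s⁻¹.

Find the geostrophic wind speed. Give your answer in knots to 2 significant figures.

61 knots

Pressure gradient: |∂P/∂n| = 800 Pa / 156000 m = 5.13×10⁻³ Pa/m
Geostrophic balance (pressure-gradient force = Coriolis force):
V_g = (1/(fρ)) |∂P/∂n| = 5.13×10⁻³ / (1.39×10⁻⁴ × 1.18) = 31.3 m/s
Converting: 31.3 m/s × 1.944 = 61 knots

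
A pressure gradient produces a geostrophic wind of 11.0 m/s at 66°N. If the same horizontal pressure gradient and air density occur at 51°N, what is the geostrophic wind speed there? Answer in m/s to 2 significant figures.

13 m/s

With the same pressure gradient and density, V_g ∝ 1/f ∝ 1/sin φ.
V₂ = V₁ · sin φ₁ / sin φ₂ = 11.0 × sin 66° / sin 51°
V₂ = 11.0 × 0.9135/0.7771 = 13 m/s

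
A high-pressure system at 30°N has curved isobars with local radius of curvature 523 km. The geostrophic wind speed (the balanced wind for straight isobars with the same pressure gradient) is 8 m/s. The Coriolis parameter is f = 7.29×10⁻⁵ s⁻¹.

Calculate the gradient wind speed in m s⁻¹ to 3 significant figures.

Around a high, pressure-gradient force acts outward with centrifugal, so Coriolis balances both:
fV = (1/ρ)|∂P/∂n| + V²/R  →  V² − fR·V + fR·V_g = 0
With fR = 7.29×10⁻⁵ × 523×10³ m = 38.1 m/s:
V = [fR − √((fR)² − 4 fR V_g)]/2 = [38.1 − √(38.1² − 4×38.1×8)]/2 = 11.4 m/s
Supergeostrophic (V > V_g = 8 m/s), as expected around a high.

11.4 m s⁻¹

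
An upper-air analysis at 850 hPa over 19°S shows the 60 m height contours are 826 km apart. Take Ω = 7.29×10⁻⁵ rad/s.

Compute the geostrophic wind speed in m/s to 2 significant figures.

Coriolis parameter at 19°S:
f = 2Ω sin φ = 2 × 7.29×10⁻⁵ × sin 19° = 4.75×10⁻⁵ s⁻¹
Height gradient: |∂Z/∂n| = 60 m / 826000 m = 7.26×10⁻⁵
On a pressure surface, geostrophic balance gives V_g = (g/f)|∂Z/∂n|:
V_g = 9.81 × 7.26×10⁻⁵ / 4.75×10⁻⁵ = 15.0 m/s

15 m/s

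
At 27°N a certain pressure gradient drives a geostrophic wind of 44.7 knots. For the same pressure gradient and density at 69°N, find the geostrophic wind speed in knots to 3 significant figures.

With the same pressure gradient and density, V_g ∝ 1/f ∝ 1/sin φ.
V₂ = V₁ · sin φ₁ / sin φ₂ = 44.7 × sin 27° / sin 69°
V₂ = 44.7 × 0.4540/0.9336 = 21.7 knots

21.7 knots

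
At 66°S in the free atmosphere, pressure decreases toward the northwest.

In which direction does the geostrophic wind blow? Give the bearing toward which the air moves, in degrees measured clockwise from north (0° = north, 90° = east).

The pressure-gradient force points toward the northwest (bearing 315°).
Geostrophic balance: in the Southern Hemisphere the Coriolis force deflects motion to the left, so the geostrophic wind blows 90° to the left of the pressure-gradient force (low pressure on the right).
Rotating 315° by 90° counterclockwise gives 225° — the wind blows toward the southwest.

225°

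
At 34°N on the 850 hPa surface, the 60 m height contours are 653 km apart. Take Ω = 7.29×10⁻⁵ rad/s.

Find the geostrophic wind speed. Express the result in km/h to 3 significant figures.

Coriolis parameter at 34°N:
f = 2Ω sin φ = 2 × 7.29×10⁻⁵ × sin 34° = 8.15×10⁻⁵ s⁻¹
Height gradient: |∂Z/∂n| = 60 m / 653000 m = 9.19×10⁻⁵
On a pressure surface, geostrophic balance gives V_g = (g/f)|∂Z/∂n|:
V_g = 9.81 × 9.19×10⁻⁵ / 8.15×10⁻⁵ = 11.1 m/s
Converting: 11.1 m/s × 3.6 = 39.8 km/h

39.8 km/h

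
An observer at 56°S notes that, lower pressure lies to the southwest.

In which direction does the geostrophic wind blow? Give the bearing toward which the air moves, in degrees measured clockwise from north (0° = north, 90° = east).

135°

The pressure-gradient force points toward the southwest (bearing 225°).
Geostrophic balance: in the Southern Hemisphere the Coriolis force deflects motion to the left, so the geostrophic wind blows 90° to the left of the pressure-gradient force (low pressure on the right).
Rotating 225° by 90° counterclockwise gives 135° — the wind blows toward the southeast.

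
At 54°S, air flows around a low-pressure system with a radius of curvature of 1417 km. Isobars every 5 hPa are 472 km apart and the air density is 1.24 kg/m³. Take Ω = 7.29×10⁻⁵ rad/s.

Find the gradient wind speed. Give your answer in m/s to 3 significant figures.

Coriolis parameter at 54°S:
f = 2Ω sin φ = 2 × 7.29×10⁻⁵ × sin 54° = 1.18×10⁻⁴ s⁻¹
Pressure gradient: |∂P/∂n| = 500 Pa / 472000 m = 1.06×10⁻³ Pa/m
Geostrophic speed: V_g = |∂P/∂n|/(fρ) = 1.06×10⁻³/(1.18×10⁻⁴ × 1.24) = 7.24 m/s
Around a low, centrifugal force acts outward with Coriolis, so pressure-gradient force balances both:
(1/ρ)|∂P/∂n| = fV + V²/R  →  V² + fR·V − fR·V_g = 0
With fR = 1.18×10⁻⁴ × 1417×10³ m = 167 m/s:
V = [−fR + √((fR)² + 4 fR V_g)]/2 = [−167 + √(167² + 4×167×7.24)]/2 = 6.95 m/s
Subgeostrophic (V < V_g = 7.24 m/s), as expected around a low.

6.95 m/s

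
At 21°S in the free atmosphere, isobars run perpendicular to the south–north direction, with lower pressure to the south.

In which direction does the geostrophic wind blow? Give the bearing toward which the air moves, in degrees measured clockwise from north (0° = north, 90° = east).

The pressure-gradient force points toward the south (bearing 180°).
Geostrophic balance: in the Southern Hemisphere the Coriolis force deflects motion to the left, so the geostrophic wind blows 90° to the left of the pressure-gradient force (low pressure on the right).
Rotating 180° by 90° counterclockwise gives 090° — the wind blows toward the east.

090°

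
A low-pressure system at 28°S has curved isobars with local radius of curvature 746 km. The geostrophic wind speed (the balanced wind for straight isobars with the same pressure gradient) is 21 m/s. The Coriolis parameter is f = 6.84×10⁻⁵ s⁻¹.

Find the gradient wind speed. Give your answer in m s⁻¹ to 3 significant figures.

16.0 m s⁻¹

Around a low, centrifugal force acts outward with Coriolis, so pressure-gradient force balances both:
(1/ρ)|∂P/∂n| = fV + V²/R  →  V² + fR·V − fR·V_g = 0
With fR = 6.84×10⁻⁵ × 746×10³ m = 51.0 m/s:
V = [−fR + √((fR)² + 4 fR V_g)]/2 = [−51.0 + √(51.0² + 4×51.0×21)]/2 = 16 m/s
Subgeostrophic (V < V_g = 21 m/s), as expected around a low.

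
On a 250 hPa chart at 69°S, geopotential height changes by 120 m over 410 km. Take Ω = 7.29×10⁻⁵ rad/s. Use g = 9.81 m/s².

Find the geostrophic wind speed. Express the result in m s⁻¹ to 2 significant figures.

21 m s⁻¹

Coriolis parameter at 69°S:
f = 2Ω sin φ = 2 × 7.29×10⁻⁵ × sin 69° = 1.36×10⁻⁴ s⁻¹
Height gradient: |∂Z/∂n| = 120 m / 410000 m = 2.93×10⁻⁴
On a pressure surface, geostrophic balance gives V_g = (g/f)|∂Z/∂n|:
V_g = 9.81 × 2.93×10⁻⁴ / 1.36×10⁻⁴ = 21.1 m/s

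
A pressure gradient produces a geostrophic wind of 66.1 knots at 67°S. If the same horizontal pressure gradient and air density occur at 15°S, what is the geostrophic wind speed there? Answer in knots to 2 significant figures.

With the same pressure gradient and density, V_g ∝ 1/f ∝ 1/sin φ.
V₂ = V₁ · sin φ₁ / sin φ₂ = 66.1 × sin 67° / sin 15°
V₂ = 66.1 × 0.9205/0.2588 = 240 knots

240 knots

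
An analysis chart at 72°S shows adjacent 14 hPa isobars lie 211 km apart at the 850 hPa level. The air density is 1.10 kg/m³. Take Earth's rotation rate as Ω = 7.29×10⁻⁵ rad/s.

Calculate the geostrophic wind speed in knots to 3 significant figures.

Coriolis parameter at 72°S:
f = 2Ω sin φ = 2 × 7.29×10⁻⁵ × sin 72° = 1.39×10⁻⁴ s⁻¹
Pressure gradient: |∂P/∂n| = 1400 Pa / 211000 m = 6.64×10⁻³ Pa/m
Geostrophic balance (pressure-gradient force = Coriolis force):
V_g = (1/(fρ)) |∂P/∂n| = 6.64×10⁻³ / (1.39×10⁻⁴ × 1.10) = 43.5 m/s
Converting: 43.5 m/s × 1.944 = 84.6 knots

84.6 knots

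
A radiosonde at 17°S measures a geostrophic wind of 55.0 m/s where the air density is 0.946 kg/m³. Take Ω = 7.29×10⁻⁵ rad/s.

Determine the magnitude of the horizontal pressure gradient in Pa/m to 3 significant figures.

2.22×10⁻³ Pa/m

Coriolis parameter at 17°S:
f = 2Ω sin φ = 2 × 7.29×10⁻⁵ × sin 17° = 4.26×10⁻⁵ s⁻¹
Geostrophic balance rearranged: |∂P/∂n| = f ρ V_g
|∂P/∂n| = 4.26×10⁻⁵ × 0.946 × 55.0 = 2.22×10⁻³ Pa/m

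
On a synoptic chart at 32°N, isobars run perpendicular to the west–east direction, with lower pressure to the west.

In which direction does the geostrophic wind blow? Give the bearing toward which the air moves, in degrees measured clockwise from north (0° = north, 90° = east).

The pressure-gradient force points toward the west (bearing 270°).
Geostrophic balance: in the Northern Hemisphere the Coriolis force deflects motion to the right, so the geostrophic wind blows 90° to the right of the pressure-gradient force (low pressure on the left).
Rotating 270° by 90° clockwise gives 000° — the wind blows toward the north.

000°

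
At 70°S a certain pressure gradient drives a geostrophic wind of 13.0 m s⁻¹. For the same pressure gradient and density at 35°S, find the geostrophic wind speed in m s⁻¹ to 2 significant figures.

21 m s⁻¹

With the same pressure gradient and density, V_g ∝ 1/f ∝ 1/sin φ.
V₂ = V₁ · sin φ₁ / sin φ₂ = 13.0 × sin 70° / sin 35°
V₂ = 13.0 × 0.9397/0.5736 = 21 m s⁻¹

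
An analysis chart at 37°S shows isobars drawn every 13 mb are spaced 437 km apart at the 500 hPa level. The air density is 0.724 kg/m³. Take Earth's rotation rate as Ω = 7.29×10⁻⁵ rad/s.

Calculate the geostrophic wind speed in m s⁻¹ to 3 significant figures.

Coriolis parameter at 37°S:
f = 2Ω sin φ = 2 × 7.29×10⁻⁵ × sin 37° = 8.77×10⁻⁵ s⁻¹
Pressure gradient: |∂P/∂n| = 1300 Pa / 437000 m = 2.97×10⁻³ Pa/m
Geostrophic balance (pressure-gradient force = Coriolis force):
V_g = (1/(fρ)) |∂P/∂n| = 2.97×10⁻³ / (8.77×10⁻⁵ × 0.724) = 46.8 m/s

46.8 m s⁻¹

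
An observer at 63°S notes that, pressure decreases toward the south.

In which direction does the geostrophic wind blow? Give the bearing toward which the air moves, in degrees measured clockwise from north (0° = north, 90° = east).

090°

The pressure-gradient force points toward the south (bearing 180°).
Geostrophic balance: in the Southern Hemisphere the Coriolis force deflects motion to the left, so the geostrophic wind blows 90° to the left of the pressure-gradient force (low pressure on the right).
Rotating 180° by 90° counterclockwise gives 090° — the wind blows toward the east.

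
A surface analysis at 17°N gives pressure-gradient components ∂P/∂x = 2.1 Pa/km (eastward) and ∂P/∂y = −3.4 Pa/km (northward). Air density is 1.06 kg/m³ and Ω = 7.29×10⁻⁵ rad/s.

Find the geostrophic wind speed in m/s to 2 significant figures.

Coriolis parameter at 17°N:
f = 2Ω sin φ = 2 × 7.29×10⁻⁵ × sin 17° = 4.26×10⁻⁵ s⁻¹
Component geostrophic relations (x east, y north):
u_g = −(1/(fρ)) ∂P/∂y,  v_g = (1/(fρ)) ∂P/∂x
u_g = −(−3.4×10⁻³)/(4.26×10⁻⁵ × 1.06) = 75.2 m/s;  v_g = (2.1×10⁻³)/(4.26×10⁻⁵ × 1.06) = 46.5 m/s
|V_g| = √(u_g² + v_g²) = 88.4 m/s

88 m/s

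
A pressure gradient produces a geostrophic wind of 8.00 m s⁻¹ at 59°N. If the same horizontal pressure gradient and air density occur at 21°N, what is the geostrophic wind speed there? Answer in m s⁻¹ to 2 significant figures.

With the same pressure gradient and density, V_g ∝ 1/f ∝ 1/sin φ.
V₂ = V₁ · sin φ₁ / sin φ₂ = 8.00 × sin 59° / sin 21°
V₂ = 8.00 × 0.8572/0.3584 = 19 m s⁻¹

19 m s⁻¹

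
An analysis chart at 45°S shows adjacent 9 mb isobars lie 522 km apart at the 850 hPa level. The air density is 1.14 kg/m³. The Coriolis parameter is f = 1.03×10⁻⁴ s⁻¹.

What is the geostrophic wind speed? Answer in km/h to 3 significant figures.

Pressure gradient: |∂P/∂n| = 900 Pa / 522000 m = 1.72×10⁻³ Pa/m
Geostrophic balance (pressure-gradient force = Coriolis force):
V_g = (1/(fρ)) |∂P/∂n| = 1.72×10⁻³ / (1.03×10⁻⁴ × 1.14) = 14.7 m/s
Converting: 14.7 m/s × 3.6 = 52.9 km/h

52.9 km/h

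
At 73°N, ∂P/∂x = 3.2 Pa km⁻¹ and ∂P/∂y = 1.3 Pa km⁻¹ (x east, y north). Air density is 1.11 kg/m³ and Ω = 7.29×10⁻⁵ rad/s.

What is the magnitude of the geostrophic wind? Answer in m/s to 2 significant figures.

Coriolis parameter at 73°N:
f = 2Ω sin φ = 2 × 7.29×10⁻⁵ × sin 73° = 1.39×10⁻⁴ s⁻¹
Component geostrophic relations (x east, y north):
u_g = −(1/(fρ)) ∂P/∂y,  v_g = (1/(fρ)) ∂P/∂x
u_g = −(1.3×10⁻³)/(1.39×10⁻⁴ × 1.11) = −8.40 m/s;  v_g = (3.2×10⁻³)/(1.39×10⁻⁴ × 1.11) = 20.7 m/s
|V_g| = √(u_g² + v_g²) = 22.3 m/s

22 m/s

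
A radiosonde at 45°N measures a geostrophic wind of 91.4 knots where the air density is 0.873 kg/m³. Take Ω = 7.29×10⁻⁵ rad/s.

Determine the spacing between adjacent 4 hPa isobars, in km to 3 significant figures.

Coriolis parameter at 45°N:
f = 2Ω sin φ = 2 × 7.29×10⁻⁵ × sin 45° = 1.03×10⁻⁴ s⁻¹
Wind speed in SI: 91.4 knots = 47.0 m/s
Geostrophic balance rearranged: |∂P/∂n| = f ρ V_g
|∂P/∂n| = 1.03×10⁻⁴ × 0.873 × 47.0 = 4.23×10⁻³ Pa/m
Isobar spacing: Δn = ΔP/|∂P/∂n| = 400 Pa / 4.23×10⁻³ Pa/m = 94519 m ≈ 94.5 km

94.5 km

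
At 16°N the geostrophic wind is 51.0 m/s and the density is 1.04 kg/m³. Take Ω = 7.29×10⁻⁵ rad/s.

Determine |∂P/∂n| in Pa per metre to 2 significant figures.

2.1×10⁻³ Pa/m

Coriolis parameter at 16°N:
f = 2Ω sin φ = 2 × 7.29×10⁻⁵ × sin 16° = 4.02×10⁻⁵ s⁻¹
Geostrophic balance rearranged: |∂P/∂n| = f ρ V_g
|∂P/∂n| = 4.02×10⁻⁵ × 1.04 × 51.0 = 2.13×10⁻³ Pa/m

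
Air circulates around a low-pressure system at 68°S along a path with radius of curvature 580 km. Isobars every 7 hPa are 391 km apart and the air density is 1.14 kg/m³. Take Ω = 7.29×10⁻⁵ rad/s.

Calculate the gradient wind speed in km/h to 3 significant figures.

37.0 km/h

Coriolis parameter at 68°S:
f = 2Ω sin φ = 2 × 7.29×10⁻⁵ × sin 68° = 1.35×10⁻⁴ s⁻¹
Pressure gradient: |∂P/∂n| = 700 Pa / 391000 m = 1.79×10⁻³ Pa/m
Geostrophic speed: V_g = |∂P/∂n|/(fρ) = 1.79×10⁻³/(1.35×10⁻⁴ × 1.14) = 11.6 m/s
Around a low, centrifugal force acts outward with Coriolis, so pressure-gradient force balances both:
(1/ρ)|∂P/∂n| = fV + V²/R  →  V² + fR·V − fR·V_g = 0
With fR = 1.35×10⁻⁴ × 580×10³ m = 78.4 m/s:
V = [−fR + √((fR)² + 4 fR V_g)]/2 = [−78.4 + √(78.4² + 4×78.4×11.6)]/2 = 10.3 m/s
Subgeostrophic (V < V_g = 11.6 m/s), as expected around a low.
Converting: 10.3 m/s × 3.6 = 37.0 km/h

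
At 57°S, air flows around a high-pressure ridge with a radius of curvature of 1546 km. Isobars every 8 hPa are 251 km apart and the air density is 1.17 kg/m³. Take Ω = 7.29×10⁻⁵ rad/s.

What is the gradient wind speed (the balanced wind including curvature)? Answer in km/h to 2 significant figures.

Coriolis parameter at 57°S:
f = 2Ω sin φ = 2 × 7.29×10⁻⁵ × sin 57° = 1.22×10⁻⁴ s⁻¹
Pressure gradient: |∂P/∂n| = 800 Pa / 251000 m = 3.19×10⁻³ Pa/m
Geostrophic speed: V_g = |∂P/∂n|/(fρ) = 3.19×10⁻³/(1.22×10⁻⁴ × 1.17) = 22.3 m/s
Around a high, pressure-gradient force acts outward with centrifugal, so Coriolis balances both:
fV = (1/ρ)|∂P/∂n| + V²/R  →  V² − fR·V + fR·V_g = 0
With fR = 1.22×10⁻⁴ × 1546×10³ m = 189 m/s:
V = [fR − √((fR)² − 4 fR V_g)]/2 = [189 − √(189² − 4×189×22.3)]/2 = 25.8 m/s
Supergeostrophic (V > V_g = 22.3 m/s), as expected around a high.
Converting: 25.8 m/s × 3.6 = 93 km/h

93 km/h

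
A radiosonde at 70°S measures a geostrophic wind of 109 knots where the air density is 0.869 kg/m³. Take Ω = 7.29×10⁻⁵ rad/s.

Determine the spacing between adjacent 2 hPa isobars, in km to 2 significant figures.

30 km

Coriolis parameter at 70°S:
f = 2Ω sin φ = 2 × 7.29×10⁻⁵ × sin 70° = 1.37×10⁻⁴ s⁻¹
Wind speed in SI: 109 knots = 56.1 m/s
Geostrophic balance rearranged: |∂P/∂n| = f ρ V_g
|∂P/∂n| = 1.37×10⁻⁴ × 0.869 × 56.1 = 6.68×10⁻³ Pa/m
Isobar spacing: Δn = ΔP/|∂P/∂n| = 200 Pa / 6.68×10⁻³ Pa/m = 29957 m ≈ 30 km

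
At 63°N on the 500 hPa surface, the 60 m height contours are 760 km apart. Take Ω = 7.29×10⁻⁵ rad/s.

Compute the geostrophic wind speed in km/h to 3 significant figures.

21.5 km/h

Coriolis parameter at 63°N:
f = 2Ω sin φ = 2 × 7.29×10⁻⁵ × sin 63° = 1.30×10⁻⁴ s⁻¹
Height gradient: |∂Z/∂n| = 60 m / 760000 m = 7.89×10⁻⁵
On a pressure surface, geostrophic balance gives V_g = (g/f)|∂Z/∂n|:
V_g = 9.81 × 7.89×10⁻⁵ / 1.30×10⁻⁴ = 5.96 m/s
Converting: 5.96 m/s × 3.6 = 21.5 km/h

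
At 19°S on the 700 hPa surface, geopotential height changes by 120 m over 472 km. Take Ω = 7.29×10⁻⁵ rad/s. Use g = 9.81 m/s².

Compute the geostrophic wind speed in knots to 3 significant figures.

102 knots

Coriolis parameter at 19°S:
f = 2Ω sin φ = 2 × 7.29×10⁻⁵ × sin 19° = 4.75×10⁻⁵ s⁻¹
Height gradient: |∂Z/∂n| = 120 m / 472000 m = 2.54×10⁻⁴
On a pressure surface, geostrophic balance gives V_g = (g/f)|∂Z/∂n|:
V_g = 9.81 × 2.54×10⁻⁴ / 4.75×10⁻⁵ = 52.5 m/s
Converting: 52.5 m/s × 1.944 = 102 knots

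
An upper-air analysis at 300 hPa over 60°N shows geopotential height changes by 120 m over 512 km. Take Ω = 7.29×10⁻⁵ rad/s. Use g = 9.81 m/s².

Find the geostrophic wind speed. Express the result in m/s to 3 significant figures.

18.2 m/s

Coriolis parameter at 60°N:
f = 2Ω sin φ = 2 × 7.29×10⁻⁵ × sin 60° = 1.26×10⁻⁴ s⁻¹
Height gradient: |∂Z/∂n| = 120 m / 512000 m = 2.34×10⁻⁴
On a pressure surface, geostrophic balance gives V_g = (g/f)|∂Z/∂n|:
V_g = 9.81 × 2.34×10⁻⁴ / 1.26×10⁻⁴ = 18.2 m/s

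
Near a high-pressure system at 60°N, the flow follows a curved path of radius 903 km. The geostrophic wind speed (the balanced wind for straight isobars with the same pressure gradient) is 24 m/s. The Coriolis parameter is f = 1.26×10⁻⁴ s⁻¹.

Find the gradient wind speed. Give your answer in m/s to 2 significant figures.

Around a high, pressure-gradient force acts outward with centrifugal, so Coriolis balances both:
fV = (1/ρ)|∂P/∂n| + V²/R  →  V² − fR·V + fR·V_g = 0
With fR = 1.26×10⁻⁴ × 903×10³ m = 114 m/s:
V = [fR − √((fR)² − 4 fR V_g)]/2 = [114 − √(114² − 4×114×24)]/2 = 34.4 m/s
Supergeostrophic (V > V_g = 24 m/s), as expected around a high.

34 m/s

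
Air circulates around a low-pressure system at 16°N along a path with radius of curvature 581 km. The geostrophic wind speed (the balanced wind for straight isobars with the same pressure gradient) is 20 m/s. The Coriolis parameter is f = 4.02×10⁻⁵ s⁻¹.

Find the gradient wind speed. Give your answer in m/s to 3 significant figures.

Around a low, centrifugal force acts outward with Coriolis, so pressure-gradient force balances both:
(1/ρ)|∂P/∂n| = fV + V²/R  →  V² + fR·V − fR·V_g = 0
With fR = 4.02×10⁻⁵ × 581×10³ m = 23.4 m/s:
V = [−fR + √((fR)² + 4 fR V_g)]/2 = [−23.4 + √(23.4² + 4×23.4×20)]/2 = 12.9 m/s
Subgeostrophic (V < V_g = 20 m/s), as expected around a low.

12.9 m/s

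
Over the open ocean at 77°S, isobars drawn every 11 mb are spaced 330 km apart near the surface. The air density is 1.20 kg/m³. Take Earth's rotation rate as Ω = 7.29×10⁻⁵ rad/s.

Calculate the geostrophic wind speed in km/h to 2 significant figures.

Coriolis parameter at 77°S:
f = 2Ω sin φ = 2 × 7.29×10⁻⁵ × sin 77° = 1.42×10⁻⁴ s⁻¹
Pressure gradient: |∂P/∂n| = 1100 Pa / 330000 m = 3.33×10⁻³ Pa/m
Geostrophic balance (pressure-gradient force = Coriolis force):
V_g = (1/(fρ)) |∂P/∂n| = 3.33×10⁻³ / (1.42×10⁻⁴ × 1.20) = 19.6 m/s
Converting: 19.6 m/s × 3.6 = 70 km/h

70 km/h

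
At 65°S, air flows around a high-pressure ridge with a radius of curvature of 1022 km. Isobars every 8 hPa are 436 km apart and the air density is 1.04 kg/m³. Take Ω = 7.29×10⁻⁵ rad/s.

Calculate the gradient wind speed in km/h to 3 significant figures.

54.1 km/h

Coriolis parameter at 65°S:
f = 2Ω sin φ = 2 × 7.29×10⁻⁵ × sin 65° = 1.32×10⁻⁴ s⁻¹
Pressure gradient: |∂P/∂n| = 800 Pa / 436000 m = 1.83×10⁻³ Pa/m
Geostrophic speed: V_g = |∂P/∂n|/(fρ) = 1.83×10⁻³/(1.32×10⁻⁴ × 1.04) = 13.4 m/s
Around a high, pressure-gradient force acts outward with centrifugal, so Coriolis balances both:
fV = (1/ρ)|∂P/∂n| + V²/R  →  V² − fR·V + fR·V_g = 0
With fR = 1.32×10⁻⁴ × 1022×10³ m = 135 m/s:
V = [fR − √((fR)² − 4 fR V_g)]/2 = [135 − √(135² − 4×135×13.4)]/2 = 15 m/s
Supergeostrophic (V > V_g = 13.4 m/s), as expected around a high.
Converting: 15 m/s × 3.6 = 54.1 km/h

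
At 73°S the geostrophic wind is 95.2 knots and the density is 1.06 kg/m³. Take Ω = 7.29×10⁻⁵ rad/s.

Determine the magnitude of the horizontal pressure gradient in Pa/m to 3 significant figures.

7.24×10⁻³ Pa/m

Coriolis parameter at 73°S:
f = 2Ω sin φ = 2 × 7.29×10⁻⁵ × sin 73° = 1.39×10⁻⁴ s⁻¹
Wind speed in SI: 95.2 knots = 49.0 m/s
Geostrophic balance rearranged: |∂P/∂n| = f ρ V_g
|∂P/∂n| = 1.39×10⁻⁴ × 1.06 × 49.0 = 7.24×10⁻³ Pa/m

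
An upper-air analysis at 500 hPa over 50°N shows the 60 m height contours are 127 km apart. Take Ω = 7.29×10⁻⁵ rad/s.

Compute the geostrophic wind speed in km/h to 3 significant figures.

149 km/h

Coriolis parameter at 50°N:
f = 2Ω sin φ = 2 × 7.29×10⁻⁵ × sin 50° = 1.12×10⁻⁴ s⁻¹
Height gradient: |∂Z/∂n| = 60 m / 127000 m = 4.72×10⁻⁴
On a pressure surface, geostrophic balance gives V_g = (g/f)|∂Z/∂n|:
V_g = 9.81 × 4.72×10⁻⁴ / 1.12×10⁻⁴ = 41.5 m/s
Converting: 41.5 m/s × 3.6 = 149 km/h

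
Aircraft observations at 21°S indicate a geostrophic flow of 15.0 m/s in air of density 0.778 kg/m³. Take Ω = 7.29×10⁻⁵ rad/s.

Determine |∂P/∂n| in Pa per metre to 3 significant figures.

Coriolis parameter at 21°S:
f = 2Ω sin φ = 2 × 7.29×10⁻⁵ × sin 21° = 5.23×10⁻⁵ s⁻¹
Geostrophic balance rearranged: |∂P/∂n| = f ρ V_g
|∂P/∂n| = 5.23×10⁻⁵ × 0.778 × 15.0 = 6.10×10⁻⁴ Pa/m

6.10×10⁻⁴ Pa/m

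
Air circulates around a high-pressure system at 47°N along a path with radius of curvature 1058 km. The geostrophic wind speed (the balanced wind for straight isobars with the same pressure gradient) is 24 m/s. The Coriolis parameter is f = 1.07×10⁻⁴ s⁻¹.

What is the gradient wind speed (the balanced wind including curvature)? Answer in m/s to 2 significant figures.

35 m/s

Around a high, pressure-gradient force acts outward with centrifugal, so Coriolis balances both:
fV = (1/ρ)|∂P/∂n| + V²/R  →  V² − fR·V + fR·V_g = 0
With fR = 1.07×10⁻⁴ × 1058×10³ m = 113 m/s:
V = [fR − √((fR)² − 4 fR V_g)]/2 = [113 − √(113² − 4×113×24)]/2 = 34.5 m/s
Supergeostrophic (V > V_g = 24 m/s), as expected around a high.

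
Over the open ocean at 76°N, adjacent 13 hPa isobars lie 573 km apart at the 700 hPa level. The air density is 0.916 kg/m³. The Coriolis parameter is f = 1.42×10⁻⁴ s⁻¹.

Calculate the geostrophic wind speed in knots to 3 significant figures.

Pressure gradient: |∂P/∂n| = 1300 Pa / 573000 m = 2.27×10⁻³ Pa/m
Geostrophic balance (pressure-gradient force = Coriolis force):
V_g = (1/(fρ)) |∂P/∂n| = 2.27×10⁻³ / (1.42×10⁻⁴ × 0.916) = 17.4 m/s
Converting: 17.4 m/s × 1.944 = 33.9 knots

33.9 knots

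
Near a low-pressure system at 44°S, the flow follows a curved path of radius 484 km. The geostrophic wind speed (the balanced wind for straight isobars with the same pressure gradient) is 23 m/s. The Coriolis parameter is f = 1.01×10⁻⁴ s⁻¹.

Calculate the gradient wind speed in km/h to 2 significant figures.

61 km/h

Around a low, centrifugal force acts outward with Coriolis, so pressure-gradient force balances both:
(1/ρ)|∂P/∂n| = fV + V²/R  →  V² + fR·V − fR·V_g = 0
With fR = 1.01×10⁻⁴ × 484×10³ m = 48.9 m/s:
V = [−fR + √((fR)² + 4 fR V_g)]/2 = [−48.9 + √(48.9² + 4×48.9×23)]/2 = 17.1 m/s
Subgeostrophic (V < V_g = 23 m/s), as expected around a low.
Converting: 17.1 m/s × 3.6 = 61 km/h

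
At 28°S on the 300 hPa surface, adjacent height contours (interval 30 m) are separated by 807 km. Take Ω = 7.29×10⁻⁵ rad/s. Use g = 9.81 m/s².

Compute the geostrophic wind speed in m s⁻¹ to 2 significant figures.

Coriolis parameter at 28°S:
f = 2Ω sin φ = 2 × 7.29×10⁻⁵ × sin 28° = 6.84×10⁻⁵ s⁻¹
Height gradient: |∂Z/∂n| = 30 m / 807000 m = 3.72×10⁻⁵
On a pressure surface, geostrophic balance gives V_g = (g/f)|∂Z/∂n|:
V_g = 9.81 × 3.72×10⁻⁵ / 6.84×10⁻⁵ = 5.33 m/s

5.3 m s⁻¹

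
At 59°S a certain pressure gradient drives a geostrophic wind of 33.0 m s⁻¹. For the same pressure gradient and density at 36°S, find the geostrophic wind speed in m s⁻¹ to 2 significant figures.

48 m s⁻¹

With the same pressure gradient and density, V_g ∝ 1/f ∝ 1/sin φ.
V₂ = V₁ · sin φ₁ / sin φ₂ = 33.0 × sin 59° / sin 36°
V₂ = 33.0 × 0.8572/0.5878 = 48 m s⁻¹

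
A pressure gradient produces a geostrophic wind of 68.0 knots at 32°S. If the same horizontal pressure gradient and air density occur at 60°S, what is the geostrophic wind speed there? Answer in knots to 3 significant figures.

With the same pressure gradient and density, V_g ∝ 1/f ∝ 1/sin φ.
V₂ = V₁ · sin φ₁ / sin φ₂ = 68.0 × sin 32° / sin 60°
V₂ = 68.0 × 0.5299/0.8660 = 41.6 knots

41.6 knots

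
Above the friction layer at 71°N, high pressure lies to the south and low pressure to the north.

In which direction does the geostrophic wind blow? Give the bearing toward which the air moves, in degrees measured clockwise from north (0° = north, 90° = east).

090°

The pressure-gradient force points toward the north (bearing 000°).
Geostrophic balance: in the Northern Hemisphere the Coriolis force deflects motion to the right, so the geostrophic wind blows 90° to the right of the pressure-gradient force (low pressure on the left).
Rotating 000° by 90° clockwise gives 090° — the wind blows toward the east.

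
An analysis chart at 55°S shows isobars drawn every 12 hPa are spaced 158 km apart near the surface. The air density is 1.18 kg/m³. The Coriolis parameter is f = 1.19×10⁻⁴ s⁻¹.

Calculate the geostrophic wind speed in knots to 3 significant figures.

Pressure gradient: |∂P/∂n| = 1200 Pa / 158000 m = 7.59×10⁻³ Pa/m
Geostrophic balance (pressure-gradient force = Coriolis force):
V_g = (1/(fρ)) |∂P/∂n| = 7.59×10⁻³ / (1.19×10⁻⁴ × 1.18) = 54.1 m/s
Converting: 54.1 m/s × 1.944 = 105 knots

105 knots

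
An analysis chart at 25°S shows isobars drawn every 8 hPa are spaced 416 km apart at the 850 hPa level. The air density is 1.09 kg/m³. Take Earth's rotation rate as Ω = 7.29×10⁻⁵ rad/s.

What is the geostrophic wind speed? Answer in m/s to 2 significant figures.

29 m/s

Coriolis parameter at 25°S:
f = 2Ω sin φ = 2 × 7.29×10⁻⁵ × sin 25° = 6.16×10⁻⁵ s⁻¹
Pressure gradient: |∂P/∂n| = 800 Pa / 416000 m = 1.92×10⁻³ Pa/m
Geostrophic balance (pressure-gradient force = Coriolis force):
V_g = (1/(fρ)) |∂P/∂n| = 1.92×10⁻³ / (6.16×10⁻⁵ × 1.09) = 28.6 m/s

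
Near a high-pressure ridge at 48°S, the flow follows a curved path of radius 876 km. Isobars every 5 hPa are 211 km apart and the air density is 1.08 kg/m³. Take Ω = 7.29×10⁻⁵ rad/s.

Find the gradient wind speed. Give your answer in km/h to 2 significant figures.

110 km/h

Coriolis parameter at 48°S:
f = 2Ω sin φ = 2 × 7.29×10⁻⁵ × sin 48° = 1.08×10⁻⁴ s⁻¹
Pressure gradient: |∂P/∂n| = 500 Pa / 211000 m = 2.37×10⁻³ Pa/m
Geostrophic speed: V_g = |∂P/∂n|/(fρ) = 2.37×10⁻³/(1.08×10⁻⁴ × 1.08) = 20.3 m/s
Around a high, pressure-gradient force acts outward with centrifugal, so Coriolis balances both:
fV = (1/ρ)|∂P/∂n| + V²/R  →  V² − fR·V + fR·V_g = 0
With fR = 1.08×10⁻⁴ × 876×10³ m = 94.9 m/s:
V = [fR − √((fR)² − 4 fR V_g)]/2 = [94.9 − √(94.9² − 4×94.9×20.3)]/2 = 29.3 m/s
Supergeostrophic (V > V_g = 20.3 m/s), as expected around a high.
Converting: 29.3 m/s × 3.6 = 110 km/h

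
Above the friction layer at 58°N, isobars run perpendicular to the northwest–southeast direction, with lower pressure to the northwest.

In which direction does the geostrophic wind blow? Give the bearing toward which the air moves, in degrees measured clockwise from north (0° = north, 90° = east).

The pressure-gradient force points toward the northwest (bearing 315°).
Geostrophic balance: in the Northern Hemisphere the Coriolis force deflects motion to the right, so the geostrophic wind blows 90° to the right of the pressure-gradient force (low pressure on the left).
Rotating 315° by 90° clockwise gives 045° — the wind blows toward the northeast.

045°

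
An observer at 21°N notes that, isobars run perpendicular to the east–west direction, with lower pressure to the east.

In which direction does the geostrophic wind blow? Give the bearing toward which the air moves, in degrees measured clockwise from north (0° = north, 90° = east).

180°

The pressure-gradient force points toward the east (bearing 090°).
Geostrophic balance: in the Northern Hemisphere the Coriolis force deflects motion to the right, so the geostrophic wind blows 90° to the right of the pressure-gradient force (low pressure on the left).
Rotating 090° by 90° clockwise gives 180° — the wind blows toward the south.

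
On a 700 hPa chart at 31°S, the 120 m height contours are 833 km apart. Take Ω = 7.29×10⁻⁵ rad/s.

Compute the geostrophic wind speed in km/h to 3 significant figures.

Coriolis parameter at 31°S:
f = 2Ω sin φ = 2 × 7.29×10⁻⁵ × sin 31° = 7.51×10⁻⁵ s⁻¹
Height gradient: |∂Z/∂n| = 120 m / 833000 m = 1.44×10⁻⁴
On a pressure surface, geostrophic balance gives V_g = (g/f)|∂Z/∂n|:
V_g = 9.81 × 1.44×10⁻⁴ / 7.51×10⁻⁵ = 18.8 m/s
Converting: 18.8 m/s × 3.6 = 67.8 km/h

67.8 km/h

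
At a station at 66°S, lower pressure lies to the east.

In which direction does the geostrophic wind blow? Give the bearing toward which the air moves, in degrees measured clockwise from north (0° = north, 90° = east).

000°

The pressure-gradient force points toward the east (bearing 090°).
Geostrophic balance: in the Southern Hemisphere the Coriolis force deflects motion to the left, so the geostrophic wind blows 90° to the left of the pressure-gradient force (low pressure on the right).
Rotating 090° by 90° counterclockwise gives 000° — the wind blows toward the north.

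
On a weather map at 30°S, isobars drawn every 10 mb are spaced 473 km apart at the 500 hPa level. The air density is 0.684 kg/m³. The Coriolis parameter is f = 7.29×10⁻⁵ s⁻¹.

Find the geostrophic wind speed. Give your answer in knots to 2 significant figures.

82 knots

Pressure gradient: |∂P/∂n| = 1000 Pa / 473000 m = 2.11×10⁻³ Pa/m
Geostrophic balance (pressure-gradient force = Coriolis force):
V_g = (1/(fρ)) |∂P/∂n| = 2.11×10⁻³ / (7.29×10⁻⁵ × 0.684) = 42.4 m/s
Converting: 42.4 m/s × 1.944 = 82 knots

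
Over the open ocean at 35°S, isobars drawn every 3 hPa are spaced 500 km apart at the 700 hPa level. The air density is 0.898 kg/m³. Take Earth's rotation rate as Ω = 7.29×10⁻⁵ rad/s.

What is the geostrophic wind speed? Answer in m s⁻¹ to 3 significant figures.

Coriolis parameter at 35°S:
f = 2Ω sin φ = 2 × 7.29×10⁻⁵ × sin 35° = 8.36×10⁻⁵ s⁻¹
Pressure gradient: |∂P/∂n| = 300 Pa / 500000 m = 6.00×10⁻⁴ Pa/m
Geostrophic balance (pressure-gradient force = Coriolis force):
V_g = (1/(fρ)) |∂P/∂n| = 6.00×10⁻⁴ / (8.36×10⁻⁵ × 0.898) = 7.99 m/s

7.99 m s⁻¹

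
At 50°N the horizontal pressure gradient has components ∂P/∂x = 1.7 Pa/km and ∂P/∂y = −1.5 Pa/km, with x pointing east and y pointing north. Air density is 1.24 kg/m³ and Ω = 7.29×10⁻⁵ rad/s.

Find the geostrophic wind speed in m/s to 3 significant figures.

16.4 m/s

Coriolis parameter at 50°N:
f = 2Ω sin φ = 2 × 7.29×10⁻⁵ × sin 50° = 1.12×10⁻⁴ s⁻¹
Component geostrophic relations (x east, y north):
u_g = −(1/(fρ)) ∂P/∂y,  v_g = (1/(fρ)) ∂P/∂x
u_g = −(−1.5×10⁻³)/(1.12×10⁻⁴ × 1.24) = 10.8 m/s;  v_g = (1.7×10⁻³)/(1.12×10⁻⁴ × 1.24) = 12.3 m/s
|V_g| = √(u_g² + v_g²) = 16.4 m/s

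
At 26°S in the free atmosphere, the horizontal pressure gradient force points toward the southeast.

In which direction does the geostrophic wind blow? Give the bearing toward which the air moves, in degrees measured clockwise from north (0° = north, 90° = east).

045°

The pressure-gradient force points toward the southeast (bearing 135°).
Geostrophic balance: in the Southern Hemisphere the Coriolis force deflects motion to the left, so the geostrophic wind blows 90° to the left of the pressure-gradient force (low pressure on the right).
Rotating 135° by 90° counterclockwise gives 045° — the wind blows toward the northeast.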